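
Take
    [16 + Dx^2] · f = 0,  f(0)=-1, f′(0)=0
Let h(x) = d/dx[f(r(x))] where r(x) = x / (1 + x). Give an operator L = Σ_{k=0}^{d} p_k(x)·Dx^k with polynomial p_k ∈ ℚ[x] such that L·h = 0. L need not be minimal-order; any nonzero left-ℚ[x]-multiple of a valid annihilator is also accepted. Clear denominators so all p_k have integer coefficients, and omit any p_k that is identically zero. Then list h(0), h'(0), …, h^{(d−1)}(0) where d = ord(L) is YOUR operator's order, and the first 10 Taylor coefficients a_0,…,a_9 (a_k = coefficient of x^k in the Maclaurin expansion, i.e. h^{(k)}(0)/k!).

f: a_k = -1, 0, 8, 0, -32/3, 0, 256/45, 0, -512/315, 0, …
Change of var in L_f (x↦r) gives L₀.
Derive L from L₀ (diff closure).
L = (22 + 12·x + 6·x^2) + (6 + 18·x + 18·x^2 + 6·x^3)·Dx + (1 + 4·x + 6·x^2 + 4·x^3 + x^4)·Dx^2  (order 2).
h: a_k = 0, 16, -48, 160/3, 160/3, -5488/15, 4592/5, -100544/63, 71744/35, -4689808/2835, …
ICs: h(0) = 0, h′(0) = 16.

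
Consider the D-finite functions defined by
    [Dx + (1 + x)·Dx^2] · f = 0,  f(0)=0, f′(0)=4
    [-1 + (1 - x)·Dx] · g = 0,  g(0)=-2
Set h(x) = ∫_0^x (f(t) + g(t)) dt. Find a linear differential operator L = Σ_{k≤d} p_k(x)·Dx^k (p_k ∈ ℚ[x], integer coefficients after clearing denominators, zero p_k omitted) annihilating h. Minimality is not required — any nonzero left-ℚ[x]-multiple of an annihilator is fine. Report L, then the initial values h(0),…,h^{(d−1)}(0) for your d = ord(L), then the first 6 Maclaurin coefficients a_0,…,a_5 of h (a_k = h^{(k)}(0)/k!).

f: a_k = 0, 4, -2, 4/3, -1, 4/5, …
g: a_k = -2, -2, -2, -2, -2, -2, …
h₀=f+g: left-lcm gives L₀, ord ≤ 3.
∫: right-multiply L₀ by Dx.
L = (-10 - 2·x)·Dx^2 + (-4 - 16·x - 4·x^2)·Dx^3 + (3 + x - 3·x^2 - x^3)·Dx^4  (order 4).
h: a_k = 0, -2, 1, -4/3, -1/6, -3/5, …
ICs: h(0) = 0, h′(0) = -2, h′′(0) = 2, h′′′(0) = -8.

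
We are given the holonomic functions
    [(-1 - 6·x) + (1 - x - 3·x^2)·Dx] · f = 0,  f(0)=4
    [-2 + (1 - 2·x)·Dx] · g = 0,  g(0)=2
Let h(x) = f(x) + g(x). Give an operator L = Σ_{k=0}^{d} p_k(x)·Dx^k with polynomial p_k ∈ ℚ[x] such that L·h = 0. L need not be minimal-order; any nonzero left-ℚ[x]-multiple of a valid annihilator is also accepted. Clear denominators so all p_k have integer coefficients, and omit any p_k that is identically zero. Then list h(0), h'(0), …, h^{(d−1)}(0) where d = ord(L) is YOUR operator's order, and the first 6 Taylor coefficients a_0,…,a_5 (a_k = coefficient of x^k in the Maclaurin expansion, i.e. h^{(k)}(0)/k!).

L = (8 - 36·x + 108·x^2 - 72·x^3) + (-2·x - 54·x^2 + 192·x^3 - 144·x^4)·Dx + (-1 + 9·x - 23·x^2 + 6·x^3 + 42·x^4 - 36·x^5)·Dx^2  (order 2).
h: a_k = 6, 8, 24, 44, 108, 224, …
ICs: h(0) = 6, h′(0) = 8.

f: a_k = 4, 4, 16, 28, 76, 160, …
g: a_k = 2, 4, 8, 16, 32, 64, …
Weyl lclm of L_f,L_g ⇒ L₀ (ord ≤ 2).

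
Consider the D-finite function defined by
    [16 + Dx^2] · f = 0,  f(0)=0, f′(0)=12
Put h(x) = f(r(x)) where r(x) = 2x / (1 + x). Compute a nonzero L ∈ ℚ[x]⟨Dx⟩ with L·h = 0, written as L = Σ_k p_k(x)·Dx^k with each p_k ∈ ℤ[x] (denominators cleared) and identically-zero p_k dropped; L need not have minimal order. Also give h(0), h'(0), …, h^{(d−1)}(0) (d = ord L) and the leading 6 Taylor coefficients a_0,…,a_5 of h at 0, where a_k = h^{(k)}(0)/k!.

f: a_k = 0, 12, 0, -32, 0, 128/5, …
Substitute x→r, Dx→(1/r')Dx; clear ⇒ L₀.
L = 64 + (2 + 6·x + 6·x^2 + 2·x^3)·Dx + (1 + 4·x + 6·x^2 + 4·x^3 + x^4)·Dx^2  (order 2).
h: a_k = 0, 24, -24, -232, 744, -3464/5, …
ICs: h(0) = 0, h′(0) = 24.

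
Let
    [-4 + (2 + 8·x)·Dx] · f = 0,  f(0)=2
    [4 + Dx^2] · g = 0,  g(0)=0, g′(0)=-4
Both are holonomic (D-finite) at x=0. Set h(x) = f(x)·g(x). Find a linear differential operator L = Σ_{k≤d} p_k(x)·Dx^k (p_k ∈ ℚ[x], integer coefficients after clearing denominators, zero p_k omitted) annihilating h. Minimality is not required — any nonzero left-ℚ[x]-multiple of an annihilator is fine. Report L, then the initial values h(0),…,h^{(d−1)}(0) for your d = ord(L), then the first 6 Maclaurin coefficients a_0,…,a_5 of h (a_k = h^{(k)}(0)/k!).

L = (16 + 32·x + 64·x^2) + (-4 - 16·x)·Dx + (1 + 8·x + 16·x^2)·Dx^2  (order 2).
h: a_k = 0, -8, -16, 64/3, -64/3, 1024/15, …
ICs: h(0) = 0, h′(0) = -8.

f: a_k = 2, 4, -4, 8, -20, 56, …
g: a_k = 0, -4, 0, 8/3, 0, -8/15, …
Product ⇒ symmetric product L₀, ord ≤ 2.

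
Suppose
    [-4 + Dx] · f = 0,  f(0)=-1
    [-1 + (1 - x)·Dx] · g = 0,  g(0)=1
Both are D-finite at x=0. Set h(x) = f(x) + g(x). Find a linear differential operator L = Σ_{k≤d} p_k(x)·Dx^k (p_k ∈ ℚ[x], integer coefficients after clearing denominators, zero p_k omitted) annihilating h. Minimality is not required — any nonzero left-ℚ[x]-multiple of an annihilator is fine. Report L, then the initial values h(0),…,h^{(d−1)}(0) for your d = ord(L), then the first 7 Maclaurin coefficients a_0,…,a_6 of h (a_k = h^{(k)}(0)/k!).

f: a_k = -1, -4, -8, -32/3, -32/3, -128/15, -256/45, …
g: a_k = 1, 1, 1, 1, 1, 1, 1, …
Sum ⇒ L₀ = lclm(L_f,L_g) in ℚ(x)⟨Dx⟩.
L = (-8 + 16·x) + (14 - 32·x + 16·x^2)·Dx + (-3 + 7·x - 4·x^2)·Dx^2  (order 2).
h: a_k = 0, -3, -7, -29/3, -29/3, -113/15, -211/45, …
ICs: h(0) = 0, h′(0) = -3.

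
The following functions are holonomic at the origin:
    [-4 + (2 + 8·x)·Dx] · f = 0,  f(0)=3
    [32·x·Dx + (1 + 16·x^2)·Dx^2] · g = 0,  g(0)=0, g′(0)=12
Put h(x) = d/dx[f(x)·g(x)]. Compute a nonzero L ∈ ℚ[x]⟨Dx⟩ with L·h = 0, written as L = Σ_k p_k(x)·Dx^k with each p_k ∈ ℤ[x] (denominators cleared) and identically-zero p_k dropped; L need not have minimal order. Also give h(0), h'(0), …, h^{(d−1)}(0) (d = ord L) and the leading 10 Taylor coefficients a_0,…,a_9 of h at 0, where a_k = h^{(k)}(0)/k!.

f: a_k = 3, 6, -6, 12, -30, 84, -252, 792, -2574, 8580, …
g: a_k = 0, 12, 0, -64, 0, 3072/5, 0, -49152/7, 0, 262144/3, …
L₀ := L_f ⊗_s L_g (sym. prod.), ord ≤ 2.
Differentiate: ansatz ord ≤ ord L₀ ⇒ L.
L = (20 + 640·x + 128·x^2 - 6144·x^3 - 3072·x^4) + (28 + 336·x + 1152·x^2 - 3584·x^3 - 21504·x^4 - 12288·x^5)·Dx + (3 + 8·x - 48·x^2 - 256·x^3 - 1792·x^4 - 6144·x^5 - 4096·x^6)·Dx^2  (order 2).
h: a_k = 36, 144, -792, -960, 9336, 117792/5, -904944/5, -8576256/35, 17078184/7, 38073632/7, …
ICs: h(0) = 36, h′(0) = 144.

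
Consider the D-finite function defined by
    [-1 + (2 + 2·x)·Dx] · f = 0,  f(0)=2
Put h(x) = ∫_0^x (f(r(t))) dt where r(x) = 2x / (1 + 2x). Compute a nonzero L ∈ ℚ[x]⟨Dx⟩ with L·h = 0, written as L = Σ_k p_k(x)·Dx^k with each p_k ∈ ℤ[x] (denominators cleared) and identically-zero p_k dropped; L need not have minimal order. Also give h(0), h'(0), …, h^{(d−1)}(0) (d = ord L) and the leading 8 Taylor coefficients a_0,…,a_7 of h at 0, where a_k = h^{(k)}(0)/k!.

L = -Dx + (1 + 6·x + 8·x^2)·Dx^2  (order 2).
h: a_k = 0, 2, 1, -5/3, 13/4, -141/20, 133/8, -2353/56, …
ICs: h(0) = 0, h′(0) = 2.

f: a_k = 2, 1, -1/4, 1/8, -5/64, 7/128, -21/512, 33/1024, …
L₀ from L_f via x↦r, Dx↦r'^{-1}Dx.
∫: right-multiply L₀ by Dx.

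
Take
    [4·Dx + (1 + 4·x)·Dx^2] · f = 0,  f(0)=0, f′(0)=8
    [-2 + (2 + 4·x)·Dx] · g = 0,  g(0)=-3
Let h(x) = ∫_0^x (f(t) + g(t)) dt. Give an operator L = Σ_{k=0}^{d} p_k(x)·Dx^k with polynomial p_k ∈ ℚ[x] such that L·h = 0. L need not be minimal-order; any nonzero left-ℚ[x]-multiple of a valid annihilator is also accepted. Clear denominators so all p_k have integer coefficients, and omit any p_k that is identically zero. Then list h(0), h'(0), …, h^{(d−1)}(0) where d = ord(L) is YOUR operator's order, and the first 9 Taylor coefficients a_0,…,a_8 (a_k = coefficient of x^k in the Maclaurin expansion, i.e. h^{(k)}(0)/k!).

L = (20 + 16·x)·Dx^2 + (29 + 104·x + 80·x^2)·Dx^3 + (3 + 22·x + 48·x^2 + 32·x^3)·Dx^4  (order 4).
h: a_k = 0, -3, 5/2, -29/6, 247/24, -1009/40, 16279/240, -65347/336, 523595/896, …
ICs: h(0) = 0, h′(0) = -3, h′′(0) = 5, h′′′(0) = -29.

f: a_k = 0, 8, -16, 128/3, -128, 2048/5, -4096/3, 32768/7, -16384, …
g: a_k = -3, -3, 3/2, -3/2, 15/8, -21/8, 63/16, -99/16, 1287/128, …
Sum ⇒ L₀ = lclm(L_f,L_g) in ℚ(x)⟨Dx⟩.
h=∫h₀ ⇒ L = L₀·Dx.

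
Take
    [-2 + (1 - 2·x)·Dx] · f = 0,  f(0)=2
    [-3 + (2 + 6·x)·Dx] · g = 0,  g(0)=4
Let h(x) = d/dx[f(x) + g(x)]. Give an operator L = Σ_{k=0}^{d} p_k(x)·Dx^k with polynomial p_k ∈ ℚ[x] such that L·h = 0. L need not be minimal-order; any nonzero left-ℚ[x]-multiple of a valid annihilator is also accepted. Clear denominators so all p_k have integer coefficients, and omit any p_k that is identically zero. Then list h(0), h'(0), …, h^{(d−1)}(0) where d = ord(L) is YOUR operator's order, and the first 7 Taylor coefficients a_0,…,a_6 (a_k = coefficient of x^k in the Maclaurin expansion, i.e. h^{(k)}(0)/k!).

L = (-252 - 216·x) + (-69 - 684·x - 756·x^2)·Dx + (22 + 58·x - 96·x^2 - 216·x^3)·Dx^2  (order 2).
h: a_k = 10, 7, 273/4, 619/8, 28985/64, 52377/128, 1422701/512, …
ICs: h(0) = 10, h′(0) = 7.

f: a_k = 2, 4, 8, 16, 32, 64, 128, …
g: a_k = 4, 6, -9/2, 27/4, -405/32, 1701/64, -15309/256, …
f+g: L₀ = lclm(L_f,L_g), ord ≤ 1+1.
Differentiate: ansatz ord ≤ ord L₀ ⇒ L.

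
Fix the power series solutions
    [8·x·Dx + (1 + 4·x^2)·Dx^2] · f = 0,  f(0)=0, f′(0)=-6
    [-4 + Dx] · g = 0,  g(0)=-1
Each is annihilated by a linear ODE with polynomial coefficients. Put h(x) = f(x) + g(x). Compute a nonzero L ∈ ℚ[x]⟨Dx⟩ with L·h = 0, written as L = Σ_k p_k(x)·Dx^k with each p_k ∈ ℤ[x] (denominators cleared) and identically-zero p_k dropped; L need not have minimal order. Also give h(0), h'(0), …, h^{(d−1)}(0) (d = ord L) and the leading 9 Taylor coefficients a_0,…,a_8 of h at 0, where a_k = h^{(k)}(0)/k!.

L = (8 - 32·x - 96·x^2 - 128·x^3)·Dx + (-6 - 8·x^2 - 64·x^4)·Dx^2 + (1 + 2·x + 8·x^2 + 8·x^3 + 16·x^4)·Dx^3  (order 3).
h: a_k = -1, -10, -8, -8/3, -32/3, -416/15, -256/45, 16256/315, -512/315, …
ICs: h(0) = -1, h′(0) = -10, h′′(0) = -16.

f: a_k = 0, -6, 0, 8, 0, -96/5, 0, 384/7, 0, …
g: a_k = -1, -4, -8, -32/3, -32/3, -128/15, -256/45, -1024/315, -512/315, …
Weyl lclm of L_f,L_g ⇒ L₀ (ord ≤ 3).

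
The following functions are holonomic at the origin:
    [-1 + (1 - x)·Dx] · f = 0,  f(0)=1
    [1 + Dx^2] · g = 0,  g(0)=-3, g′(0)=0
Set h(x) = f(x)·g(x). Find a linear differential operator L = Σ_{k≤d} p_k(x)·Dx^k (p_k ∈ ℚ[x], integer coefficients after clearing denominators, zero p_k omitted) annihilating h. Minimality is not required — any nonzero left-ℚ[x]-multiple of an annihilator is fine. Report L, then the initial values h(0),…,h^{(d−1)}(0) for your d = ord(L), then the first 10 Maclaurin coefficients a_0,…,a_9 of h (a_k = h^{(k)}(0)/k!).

f: a_k = 1, 1, 1, 1, 1, 1, 1, 1, 1, 1, …
g: a_k = -3, 0, 3/2, 0, -1/8, 0, 1/240, 0, -1/13440, 0, …
Product ⇒ symmetric product L₀, ord ≤ 2.
L = (-1 + x) + 2·Dx + (-1 + x)·Dx^2  (order 2).
h: a_k = -3, -3, -3/2, -3/2, -13/8, -13/8, -389/240, -389/240, -4357/2688, -4357/2688, …
ICs: h(0) = -3, h′(0) = -3.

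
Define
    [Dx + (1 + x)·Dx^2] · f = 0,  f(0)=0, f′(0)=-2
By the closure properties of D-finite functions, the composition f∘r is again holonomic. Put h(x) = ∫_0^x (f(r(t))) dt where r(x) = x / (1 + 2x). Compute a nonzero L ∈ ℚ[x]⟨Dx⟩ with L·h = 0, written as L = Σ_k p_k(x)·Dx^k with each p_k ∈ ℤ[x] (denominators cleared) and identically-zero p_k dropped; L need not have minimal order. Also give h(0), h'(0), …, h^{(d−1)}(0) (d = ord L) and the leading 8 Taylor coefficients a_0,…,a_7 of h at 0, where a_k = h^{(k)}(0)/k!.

L = (5 + 12·x)·Dx^2 + (1 + 5·x + 6·x^2)·Dx^3  (order 3).
h: a_k = 0, 0, -1, 5/3, -19/6, 13/2, -211/15, 95/3, …
ICs: h(0) = 0, h′(0) = 0, h′′(0) = -2.

f: a_k = 0, -2, 1, -2/3, 1/2, -2/5, 1/3, -2/7, …
h₀=f(r): pull back L_f along r ⇒ L₀.
h=∫₀ˣh₀: take L = L₀·Dx.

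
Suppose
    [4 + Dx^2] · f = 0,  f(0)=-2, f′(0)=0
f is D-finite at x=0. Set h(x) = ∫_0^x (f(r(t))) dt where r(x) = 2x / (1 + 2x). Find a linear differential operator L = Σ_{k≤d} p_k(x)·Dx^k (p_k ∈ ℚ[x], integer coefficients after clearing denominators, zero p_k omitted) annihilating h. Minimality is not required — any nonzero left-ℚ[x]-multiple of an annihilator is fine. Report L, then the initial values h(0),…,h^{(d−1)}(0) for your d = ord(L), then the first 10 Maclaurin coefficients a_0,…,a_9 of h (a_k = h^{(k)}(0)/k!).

L = 16·Dx + (4 + 24·x + 48·x^2 + 32·x^3)·Dx^2 + (1 + 8·x + 24·x^2 + 32·x^3 + 16·x^4)·Dx^3  (order 3).
h: a_k = 0, -2, 0, 16/3, -16, 512/15, -512/9, 2816/45, 128/5, -1205248/2835, …
ICs: h(0) = 0, h′(0) = -2, h′′(0) = 0.

f: a_k = -2, 0, 4, 0, -4/3, 0, 8/45, 0, -4/315, 0, …
L₀ from L_f via x↦r, Dx↦r'^{-1}Dx.
h=∫h₀ ⇒ L = L₀·Dx.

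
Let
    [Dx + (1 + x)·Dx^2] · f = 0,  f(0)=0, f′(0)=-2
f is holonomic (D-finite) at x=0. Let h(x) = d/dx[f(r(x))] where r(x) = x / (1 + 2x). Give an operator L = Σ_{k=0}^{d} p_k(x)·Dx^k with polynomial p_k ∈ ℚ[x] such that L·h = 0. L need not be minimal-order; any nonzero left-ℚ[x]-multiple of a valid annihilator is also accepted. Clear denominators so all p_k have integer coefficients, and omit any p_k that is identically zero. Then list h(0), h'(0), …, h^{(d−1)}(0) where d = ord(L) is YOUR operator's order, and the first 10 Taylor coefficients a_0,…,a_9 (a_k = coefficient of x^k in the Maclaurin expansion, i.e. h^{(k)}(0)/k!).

L = (5 + 12·x) + (1 + 5·x + 6·x^2)·Dx  (order 1).
h: a_k = -2, 10, -38, 130, -422, 1330, -4118, 12610, -38342, 116050, …
ICs: h(0) = -2.

f: a_k = 0, -2, 1, -2/3, 1/2, -2/5, 1/3, -2/7, 1/4, -2/9, …
f∘r: x↦r, Dx↦Dx/r' in L_f ⇒ L₀.
Differentiate: ansatz ord ≤ ord L₀ ⇒ L.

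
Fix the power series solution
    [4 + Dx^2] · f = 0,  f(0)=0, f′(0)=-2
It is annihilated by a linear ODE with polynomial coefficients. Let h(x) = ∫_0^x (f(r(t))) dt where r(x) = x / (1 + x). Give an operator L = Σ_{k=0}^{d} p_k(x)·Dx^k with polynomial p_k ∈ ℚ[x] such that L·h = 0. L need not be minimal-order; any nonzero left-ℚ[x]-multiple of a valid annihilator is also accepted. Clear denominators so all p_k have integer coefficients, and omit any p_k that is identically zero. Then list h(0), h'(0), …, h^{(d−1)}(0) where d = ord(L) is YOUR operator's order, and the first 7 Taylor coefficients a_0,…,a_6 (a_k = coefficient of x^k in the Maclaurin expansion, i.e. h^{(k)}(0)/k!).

L = 4·Dx + (2 + 6·x + 6·x^2 + 2·x^3)·Dx^2 + (1 + 4·x + 6·x^2 + 4·x^3 + x^4)·Dx^3  (order 3).
h: a_k = 0, 0, -1, 2/3, -1/6, -2/5, 43/45, …
ICs: h(0) = 0, h′(0) = 0, h′′(0) = -2.

f: a_k = 0, -2, 0, 4/3, 0, -4/15, 0, …
f∘r: x↦r, Dx↦Dx/r' in L_f ⇒ L₀.
h=∫₀ˣh₀: take L = L₀·Dx.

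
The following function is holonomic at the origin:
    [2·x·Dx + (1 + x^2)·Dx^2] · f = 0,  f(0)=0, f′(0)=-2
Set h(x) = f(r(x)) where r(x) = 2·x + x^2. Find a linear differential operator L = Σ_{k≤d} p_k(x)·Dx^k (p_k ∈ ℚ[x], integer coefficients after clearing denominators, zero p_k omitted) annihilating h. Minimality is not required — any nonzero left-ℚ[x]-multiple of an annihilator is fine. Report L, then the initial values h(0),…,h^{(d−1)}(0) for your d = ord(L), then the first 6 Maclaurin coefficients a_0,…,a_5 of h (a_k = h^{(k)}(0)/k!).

f: a_k = 0, -2, 0, 2/3, 0, -2/5, …
L₀ from L_f via x↦r, Dx↦r'^{-1}Dx.
L = (-1 + 8·x + 16·x^2 + 12·x^3 + 3·x^4)·Dx + (1 + x + 4·x^2 + 8·x^3 + 5·x^4 + x^5)·Dx^2  (order 2).
h: a_k = 0, -4, -2, 16/3, 8, -44/5, …
ICs: h(0) = 0, h′(0) = -4.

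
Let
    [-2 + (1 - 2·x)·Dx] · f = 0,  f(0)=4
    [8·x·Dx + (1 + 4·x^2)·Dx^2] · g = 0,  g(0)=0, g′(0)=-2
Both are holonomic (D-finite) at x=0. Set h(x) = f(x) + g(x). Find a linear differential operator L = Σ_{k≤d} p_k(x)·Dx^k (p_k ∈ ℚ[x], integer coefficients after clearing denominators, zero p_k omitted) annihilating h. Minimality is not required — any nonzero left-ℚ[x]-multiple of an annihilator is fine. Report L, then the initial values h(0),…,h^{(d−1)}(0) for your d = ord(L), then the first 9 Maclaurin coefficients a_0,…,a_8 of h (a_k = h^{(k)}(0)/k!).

f: a_k = 4, 8, 16, 32, 64, 128, 256, 512, 1024, …
g: a_k = 0, -2, 0, 8/3, 0, -32/5, 0, 128/7, 0, …
Weyl lclm of L_f,L_g ⇒ L₀ (ord ≤ 3).
L = (-8 + 64·x + 96·x^2)·Dx + (8 - 8·x + 32·x^2 + 96·x^3)·Dx^2 + (-1 + 16·x^4)·Dx^3  (order 3).
h: a_k = 4, 6, 16, 104/3, 64, 608/5, 256, 3712/7, 1024, …
ICs: h(0) = 4, h′(0) = 6, h′′(0) = 32.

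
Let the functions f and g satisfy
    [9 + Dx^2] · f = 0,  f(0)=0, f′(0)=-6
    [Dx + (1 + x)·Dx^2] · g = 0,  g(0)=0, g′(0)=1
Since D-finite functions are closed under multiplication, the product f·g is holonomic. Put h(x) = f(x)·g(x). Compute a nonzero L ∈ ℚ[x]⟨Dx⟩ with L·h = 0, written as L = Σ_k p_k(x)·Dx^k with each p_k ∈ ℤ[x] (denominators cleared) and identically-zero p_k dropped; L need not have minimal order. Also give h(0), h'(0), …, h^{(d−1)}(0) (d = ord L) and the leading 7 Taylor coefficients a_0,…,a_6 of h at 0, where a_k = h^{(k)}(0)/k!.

f: a_k = 0, -6, 0, 9, 0, -81/20, 0, …
g: a_k = 0, 1, -1/2, 1/3, -1/4, 1/5, -1/6, …
f·g: L₀ = L_f ⊗_s L_g, ord ≤ 2·2.
L = (2493 + 10854·x + 17091·x^2 + 11664·x^3 + 2916·x^4) + (612 + 1908·x + 1944·x^2 + 648·x^3)·Dx + (592 + 2484·x + 3834·x^2 + 2592·x^3 + 648·x^4)·Dx^2 + (68 + 212·x + 216·x^2 + 72·x^3)·Dx^3 + (35 + 142·x + 215·x^2 + 144·x^3 + 36·x^4)·Dx^4  (order 4).
h: a_k = 0, 0, -6, 3, 7, -3, -9/4, …
ICs: h(0) = 0, h′(0) = 0, h′′(0) = -12, h′′′(0) = 18.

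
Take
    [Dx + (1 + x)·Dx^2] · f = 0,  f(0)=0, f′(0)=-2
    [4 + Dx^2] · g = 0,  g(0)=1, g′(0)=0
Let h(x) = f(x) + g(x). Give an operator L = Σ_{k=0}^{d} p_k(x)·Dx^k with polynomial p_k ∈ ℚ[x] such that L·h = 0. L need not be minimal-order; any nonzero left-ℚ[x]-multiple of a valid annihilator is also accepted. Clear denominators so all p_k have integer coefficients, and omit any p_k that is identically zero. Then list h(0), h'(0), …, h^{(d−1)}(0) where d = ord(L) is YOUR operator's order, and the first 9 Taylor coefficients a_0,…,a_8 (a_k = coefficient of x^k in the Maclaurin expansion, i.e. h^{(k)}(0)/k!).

L = (20 + 16·x + 8·x^2)·Dx + (12 + 28·x + 24·x^2 + 8·x^3)·Dx^2 + (5 + 4·x + 2·x^2)·Dx^3 + (3 + 7·x + 6·x^2 + 2·x^3)·Dx^4  (order 4).
h: a_k = 1, -2, -1, -2/3, 7/6, -2/5, 11/45, -2/7, 323/1260, …
ICs: h(0) = 1, h′(0) = -2, h′′(0) = -2, h′′′(0) = -4.

f: a_k = 0, -2, 1, -2/3, 1/2, -2/5, 1/3, -2/7, 1/4, …
g: a_k = 1, 0, -2, 0, 2/3, 0, -4/45, 0, 2/315, …
f+g: L₀ = lclm(L_f,L_g), ord ≤ 2+2.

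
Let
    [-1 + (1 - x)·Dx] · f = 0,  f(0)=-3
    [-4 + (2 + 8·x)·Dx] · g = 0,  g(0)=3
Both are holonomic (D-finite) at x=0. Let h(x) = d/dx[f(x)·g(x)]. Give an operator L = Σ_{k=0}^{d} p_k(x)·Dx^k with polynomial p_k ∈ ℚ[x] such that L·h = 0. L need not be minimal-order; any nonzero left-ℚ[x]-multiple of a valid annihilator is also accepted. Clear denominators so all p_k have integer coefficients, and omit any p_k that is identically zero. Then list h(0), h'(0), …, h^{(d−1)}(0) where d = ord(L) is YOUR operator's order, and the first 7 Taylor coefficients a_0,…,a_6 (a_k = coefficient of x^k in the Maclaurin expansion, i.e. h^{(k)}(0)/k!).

f: a_k = -3, -3, -3, -3, -3, -3, -3, …
g: a_k = 3, 6, -6, 12, -30, 84, -252, …
Sym-product of L_f,L_g gives L₀ (≤ ord 1).
h=h₀': d/dx-closure on L₀ ⇒ L.
L = (2 + 36·x + 12·x^2) + (-3 - 11·x + 6·x^2 + 8·x^3)·Dx  (order 1).
h: a_k = -27, -18, -135, 180, -1035, 3294, -12789, …
ICs: h(0) = -27.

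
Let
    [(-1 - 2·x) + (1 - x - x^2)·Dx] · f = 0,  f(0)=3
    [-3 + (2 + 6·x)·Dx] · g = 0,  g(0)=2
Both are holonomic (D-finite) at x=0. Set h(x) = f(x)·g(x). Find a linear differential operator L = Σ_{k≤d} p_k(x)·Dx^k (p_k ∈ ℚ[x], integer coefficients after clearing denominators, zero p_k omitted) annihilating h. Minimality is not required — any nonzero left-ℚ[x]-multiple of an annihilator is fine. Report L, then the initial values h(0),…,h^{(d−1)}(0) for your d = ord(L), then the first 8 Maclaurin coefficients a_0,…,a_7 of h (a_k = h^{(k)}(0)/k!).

f: a_k = 3, 3, 6, 9, 15, 24, 39, 63, …
g: a_k = 2, 3, -9/4, 27/8, -405/64, 1701/128, -15309/512, 72171/1024, …
L₀ := L_f ⊗_s L_g (sym. prod.), ord ≤ 1.
L = (5 + 7·x + 9·x^2) + (-2 - 4·x + 8·x^2 + 6·x^3)·Dx  (order 1).
h: a_k = 6, 15, 57/4, 315/8, 2217/64, 14577/128, 30117/512, 393363/1024, …
ICs: h(0) = 6.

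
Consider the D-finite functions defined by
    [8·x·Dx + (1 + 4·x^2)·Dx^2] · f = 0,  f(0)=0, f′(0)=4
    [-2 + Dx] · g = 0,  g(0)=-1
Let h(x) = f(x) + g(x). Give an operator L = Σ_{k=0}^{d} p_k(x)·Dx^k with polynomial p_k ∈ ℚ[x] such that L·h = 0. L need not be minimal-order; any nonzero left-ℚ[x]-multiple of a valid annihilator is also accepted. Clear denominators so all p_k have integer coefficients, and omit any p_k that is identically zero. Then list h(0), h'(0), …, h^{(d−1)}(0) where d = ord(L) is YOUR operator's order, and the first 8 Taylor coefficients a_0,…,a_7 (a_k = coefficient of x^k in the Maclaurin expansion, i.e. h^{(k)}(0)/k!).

L = (8 - 32·x - 32·x^2)·Dx + (-6 + 12·x + 8·x^2 - 16·x^3)·Dx^2 + (1 + 2·x + 4·x^2 + 8·x^3)·Dx^3  (order 3).
h: a_k = -1, 2, -2, -20/3, -2/3, 188/15, -4/45, -11528/315, …
ICs: h(0) = -1, h′(0) = 2, h′′(0) = -4.

f: a_k = 0, 4, 0, -16/3, 0, 64/5, 0, -256/7, …
g: a_k = -1, -2, -2, -4/3, -2/3, -4/15, -4/45, -8/315, …
f+g: L₀ = lclm(L_f,L_g), ord ≤ 2+1.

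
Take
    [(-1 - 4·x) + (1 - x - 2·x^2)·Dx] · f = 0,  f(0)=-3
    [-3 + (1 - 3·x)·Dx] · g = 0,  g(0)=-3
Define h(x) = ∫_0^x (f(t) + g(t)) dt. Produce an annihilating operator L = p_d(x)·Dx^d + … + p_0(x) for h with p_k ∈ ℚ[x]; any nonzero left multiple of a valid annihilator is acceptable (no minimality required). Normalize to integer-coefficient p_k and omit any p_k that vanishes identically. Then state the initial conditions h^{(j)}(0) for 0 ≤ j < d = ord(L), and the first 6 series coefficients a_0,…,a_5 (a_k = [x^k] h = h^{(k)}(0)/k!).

f: a_k = -3, -3, -9, -15, -33, -63, …
g: a_k = -3, -9, -27, -81, -243, -729, …
h₀=f+g: left-lcm gives L₀, ord ≤ 2.
h=∫₀ˣh₀: take L = L₀·Dx.
L = (-36·x + 36·x^2 - 36·x^3)·Dx + (6 - 6·x - 30·x^2 + 54·x^3 - 72·x^4)·Dx^2 + (-1 + 6·x - 12·x^2 + 8·x^3 + 9·x^4 - 18·x^5)·Dx^3  (order 3).
h: a_k = 0, -6, -6, -12, -24, -276/5, …
ICs: h(0) = 0, h′(0) = -6, h′′(0) = -12.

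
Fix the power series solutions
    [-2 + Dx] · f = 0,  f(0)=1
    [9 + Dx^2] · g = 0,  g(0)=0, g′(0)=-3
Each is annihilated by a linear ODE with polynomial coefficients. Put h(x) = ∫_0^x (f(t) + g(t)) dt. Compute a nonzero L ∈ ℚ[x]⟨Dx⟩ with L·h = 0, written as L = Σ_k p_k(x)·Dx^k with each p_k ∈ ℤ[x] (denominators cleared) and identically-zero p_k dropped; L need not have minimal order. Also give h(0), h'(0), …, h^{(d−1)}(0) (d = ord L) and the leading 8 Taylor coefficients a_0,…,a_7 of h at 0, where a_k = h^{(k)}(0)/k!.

f: a_k = 1, 2, 2, 4/3, 2/3, 4/15, 4/45, 8/315, …
g: a_k = 0, -3, 0, 9/2, 0, -81/40, 0, 243/560, …
Sum ⇒ L₀ = lclm(L_f,L_g) in ℚ(x)⟨Dx⟩.
h=∫₀ˣh₀: take L = L₀·Dx.
L = -18·Dx + 9·Dx^2 - 2·Dx^3 + Dx^4  (order 4).
h: a_k = 0, 1, -1/2, 2/3, 35/24, 2/15, -211/720, 4/315, …
ICs: h(0) = 0, h′(0) = 1, h′′(0) = -1, h′′′(0) = 4.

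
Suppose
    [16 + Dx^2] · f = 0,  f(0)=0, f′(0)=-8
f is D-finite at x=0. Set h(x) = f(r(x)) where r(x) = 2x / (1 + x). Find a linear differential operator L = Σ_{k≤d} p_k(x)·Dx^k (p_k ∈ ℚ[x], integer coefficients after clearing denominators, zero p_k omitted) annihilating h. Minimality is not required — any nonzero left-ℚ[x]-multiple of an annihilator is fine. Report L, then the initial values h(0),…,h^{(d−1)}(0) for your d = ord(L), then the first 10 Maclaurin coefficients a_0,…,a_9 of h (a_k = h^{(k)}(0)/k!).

L = 64 + (2 + 6·x + 6·x^2 + 2·x^3)·Dx + (1 + 4·x + 6·x^2 + 4·x^3 + x^4)·Dx^2  (order 2).
h: a_k = 0, -16, 16, 464/3, -496, 6928/15, 1040, -1516976/315, 437456/45, -30914864/2835, …
ICs: h(0) = 0, h′(0) = -16.

f: a_k = 0, -8, 0, 64/3, 0, -256/15, 0, 2048/315, 0, -4096/2835, …
Change of var in L_f (x↦r) gives L₀.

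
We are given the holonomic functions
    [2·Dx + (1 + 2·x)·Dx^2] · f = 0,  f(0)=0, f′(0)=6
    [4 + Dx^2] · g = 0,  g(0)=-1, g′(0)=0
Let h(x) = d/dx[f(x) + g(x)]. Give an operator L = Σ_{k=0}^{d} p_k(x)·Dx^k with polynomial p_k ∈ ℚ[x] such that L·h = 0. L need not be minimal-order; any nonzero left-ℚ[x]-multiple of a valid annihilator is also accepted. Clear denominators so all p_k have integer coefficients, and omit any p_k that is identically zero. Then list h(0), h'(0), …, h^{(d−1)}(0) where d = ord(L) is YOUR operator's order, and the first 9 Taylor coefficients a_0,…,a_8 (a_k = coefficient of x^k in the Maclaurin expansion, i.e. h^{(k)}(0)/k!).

f: a_k = 0, 6, -6, 8, -12, 96/5, -32, 384/7, -96, …
g: a_k = -1, 0, 2, 0, -2/3, 0, 4/45, 0, -2/315, …
L₀ := lclm(L_f,L_g); ord L₀ ≤ 2+2.
Differentiate: ansatz ord ≤ ord L₀ ⇒ L.
L = (56 + 32·x + 32·x^2) + (12 + 40·x + 48·x^2 + 32·x^3)·Dx + (14 + 8·x + 8·x^2)·Dx^2 + (3 + 10·x + 12·x^2 + 8·x^3)·Dx^3  (order 3).
h: a_k = 6, -8, 24, -152/3, 96, -2872/15, 384, -241936/315, 1536, …
ICs: h(0) = 6, h′(0) = -8, h′′(0) = 48.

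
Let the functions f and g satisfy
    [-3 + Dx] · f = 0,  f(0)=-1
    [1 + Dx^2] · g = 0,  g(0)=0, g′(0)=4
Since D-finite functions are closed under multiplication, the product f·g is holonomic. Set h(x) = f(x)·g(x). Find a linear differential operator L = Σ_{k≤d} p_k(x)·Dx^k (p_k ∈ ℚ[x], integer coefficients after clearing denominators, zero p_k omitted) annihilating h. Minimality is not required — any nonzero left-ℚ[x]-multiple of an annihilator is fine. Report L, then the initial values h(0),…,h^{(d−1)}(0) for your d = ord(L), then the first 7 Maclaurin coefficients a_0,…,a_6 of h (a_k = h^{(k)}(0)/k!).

f: a_k = -1, -3, -9/2, -9/2, -27/8, -81/40, -81/80, …
g: a_k = 0, 4, 0, -2/3, 0, 1/30, 0, …
Product ⇒ symmetric product L₀, ord ≤ 2.
L = 10 - 6·Dx + Dx^2  (order 2).
h: a_k = 0, -4, -12, -52/3, -16, -158/15, -26/5, …
ICs: h(0) = 0, h′(0) = -4.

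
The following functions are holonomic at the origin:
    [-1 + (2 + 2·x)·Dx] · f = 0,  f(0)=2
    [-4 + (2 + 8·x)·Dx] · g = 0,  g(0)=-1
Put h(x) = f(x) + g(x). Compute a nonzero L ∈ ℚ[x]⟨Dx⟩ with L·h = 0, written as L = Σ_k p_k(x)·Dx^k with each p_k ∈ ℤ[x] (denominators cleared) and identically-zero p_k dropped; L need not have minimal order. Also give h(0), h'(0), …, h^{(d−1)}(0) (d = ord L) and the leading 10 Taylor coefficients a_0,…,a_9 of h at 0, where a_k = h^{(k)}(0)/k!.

L = -2 + (5 + 8·x)·Dx + (2 + 10·x + 8·x^2)·Dx^2  (order 2).
h: a_k = 1, -1, 7/4, -31/8, 635/64, -3577/128, 42987/512, -270303/1024, 14057043/16384, -93715765/32768, …
ICs: h(0) = 1, h′(0) = -1.

f: a_k = 2, 1, -1/4, 1/8, -5/64, 7/128, -21/512, 33/1024, -429/16384, 715/32768, …
g: a_k = -1, -2, 2, -4, 10, -28, 84, -264, 858, -2860, …
Weyl lclm of L_f,L_g ⇒ L₀ (ord ≤ 2).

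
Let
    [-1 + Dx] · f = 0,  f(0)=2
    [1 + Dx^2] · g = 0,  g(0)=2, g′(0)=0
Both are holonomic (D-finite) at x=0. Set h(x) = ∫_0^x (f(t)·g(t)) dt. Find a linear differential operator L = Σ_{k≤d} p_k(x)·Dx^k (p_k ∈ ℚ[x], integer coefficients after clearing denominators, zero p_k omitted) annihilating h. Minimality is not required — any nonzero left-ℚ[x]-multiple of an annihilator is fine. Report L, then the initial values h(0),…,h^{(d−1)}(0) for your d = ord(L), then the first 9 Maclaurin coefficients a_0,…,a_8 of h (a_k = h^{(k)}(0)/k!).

L = 2·Dx - 2·Dx^2 + Dx^3  (order 3).
h: a_k = 0, 4, 2, 0, -1/3, -2/15, -1/45, 0, 1/1260, …
ICs: h(0) = 0, h′(0) = 4, h′′(0) = 4.

f: a_k = 2, 2, 1, 1/3, 1/12, 1/60, 1/360, 1/2520, 1/20160, …
g: a_k = 2, 0, -1, 0, 1/12, 0, -1/360, 0, 1/20160, …
h₀=f·g: eliminate ⇒ L₀, order ≤ 1·2.
h=∫₀ˣh₀: take L = L₀·Dx.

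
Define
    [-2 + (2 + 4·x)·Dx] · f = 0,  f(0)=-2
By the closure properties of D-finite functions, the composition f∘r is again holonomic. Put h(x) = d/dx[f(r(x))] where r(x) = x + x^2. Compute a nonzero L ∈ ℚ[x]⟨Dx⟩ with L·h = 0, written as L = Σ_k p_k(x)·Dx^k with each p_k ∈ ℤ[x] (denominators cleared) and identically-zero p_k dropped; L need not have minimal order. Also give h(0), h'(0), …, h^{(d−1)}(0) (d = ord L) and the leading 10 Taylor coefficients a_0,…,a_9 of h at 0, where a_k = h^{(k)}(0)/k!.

L = 1 + (-1 - 4·x - 6·x^2 - 4·x^3)·Dx  (order 1).
h: a_k = -2, -2, 3, -3, 5/4, 9/4, -49/8, 61/8, -243/64, -395/64, …
ICs: h(0) = -2.

f: a_k = -2, -2, 1, -1, 5/4, -7/4, 21/8, -33/8, 429/64, -715/64, …
Change of var in L_f (x↦r) gives L₀.
h₀' ⇒ L via d/dx closure of L₀.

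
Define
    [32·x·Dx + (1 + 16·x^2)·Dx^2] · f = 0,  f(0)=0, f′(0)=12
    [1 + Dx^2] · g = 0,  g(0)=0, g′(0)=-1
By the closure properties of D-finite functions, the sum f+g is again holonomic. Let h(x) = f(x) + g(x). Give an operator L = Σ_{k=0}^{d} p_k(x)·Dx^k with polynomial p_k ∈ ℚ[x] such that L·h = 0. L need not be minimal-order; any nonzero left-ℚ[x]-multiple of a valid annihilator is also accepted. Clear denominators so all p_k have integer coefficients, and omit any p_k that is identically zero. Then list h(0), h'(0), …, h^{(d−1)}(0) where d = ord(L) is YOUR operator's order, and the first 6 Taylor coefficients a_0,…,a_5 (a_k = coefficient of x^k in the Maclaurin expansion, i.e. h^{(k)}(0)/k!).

L = (-6112·x + 99328·x^3 + 8192·x^5)·Dx + (-31 + 1072·x^2 + 25344·x^4 + 4096·x^6)·Dx^2 + (-6112·x + 99328·x^3 + 8192·x^5)·Dx^3 + (-31 + 1072·x^2 + 25344·x^4 + 4096·x^6)·Dx^4  (order 4).
h: a_k = 0, 11, 0, -383/6, 0, 73727/120, …
ICs: h(0) = 0, h′(0) = 11, h′′(0) = 0, h′′′(0) = -383.

f: a_k = 0, 12, 0, -64, 0, 3072/5, …
g: a_k = 0, -1, 0, 1/6, 0, -1/120, …
L₀ := lclm(L_f,L_g); ord L₀ ≤ 2+2.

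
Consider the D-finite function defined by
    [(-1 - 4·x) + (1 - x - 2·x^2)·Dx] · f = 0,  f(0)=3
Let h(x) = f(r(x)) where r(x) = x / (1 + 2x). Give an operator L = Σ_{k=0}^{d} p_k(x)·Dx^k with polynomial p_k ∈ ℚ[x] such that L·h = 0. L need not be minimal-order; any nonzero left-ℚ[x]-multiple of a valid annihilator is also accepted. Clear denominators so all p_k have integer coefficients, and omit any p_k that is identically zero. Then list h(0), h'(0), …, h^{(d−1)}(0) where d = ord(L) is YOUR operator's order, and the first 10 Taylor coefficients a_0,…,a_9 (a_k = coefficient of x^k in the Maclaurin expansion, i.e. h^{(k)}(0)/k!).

f: a_k = 3, 3, 9, 15, 33, 63, 129, 255, 513, 1023, …
f∘r: x↦r, Dx↦Dx/r' in L_f ⇒ L₀.
L = (-1 - 6·x) + (1 + 5·x + 6·x^2)·Dx  (order 1).
h: a_k = 3, 3, 3, -9, 27, -81, 243, -729, 2187, -6561, …
ICs: h(0) = 3.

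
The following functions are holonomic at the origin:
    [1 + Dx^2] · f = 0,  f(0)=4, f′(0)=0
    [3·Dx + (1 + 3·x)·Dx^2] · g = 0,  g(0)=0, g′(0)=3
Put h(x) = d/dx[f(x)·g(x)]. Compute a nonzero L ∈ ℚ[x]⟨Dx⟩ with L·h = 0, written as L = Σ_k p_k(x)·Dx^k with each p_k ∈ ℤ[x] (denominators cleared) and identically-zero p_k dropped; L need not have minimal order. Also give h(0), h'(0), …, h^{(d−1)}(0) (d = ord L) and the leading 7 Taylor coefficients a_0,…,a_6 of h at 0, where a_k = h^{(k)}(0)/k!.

L = (-8897 - 1764·x - 7722·x^2 - 14364·x^3 - 7533·x^4 + 5832·x^5 + 2916·x^6) + (-3432 - 13248·x - 12420·x^2 - 8100·x^3 + 9720·x^4 + 5832·x^5)·Dx + (-9100 - 3204·x - 11070·x^2 - 17064·x^3 - 6318·x^4 + 11664·x^5 + 5832·x^6)·Dx^2 + (-3432 - 13248·x - 12420·x^2 - 8100·x^3 + 9720·x^4 + 5832·x^5)·Dx^3 + (-203 - 1440·x - 3348·x^2 - 2700·x^3 + 1215·x^4 + 5832·x^5 + 2916·x^6)·Dx^4  (order 4).
h: a_k = 12, -36, 90, -288, 1769/2, -5355/2, 484679/60, …
ICs: h(0) = 12, h′(0) = -36, h′′(0) = 180, h′′′(0) = -1728.

f: a_k = 4, 0, -2, 0, 1/6, 0, -1/180, …
g: a_k = 0, 3, -9/2, 9, -81/4, 243/5, -243/2, …
f·g: L₀ = L_f ⊗_s L_g, ord ≤ 2·2.
h=h₀': d/dx-closure on L₀ ⇒ L.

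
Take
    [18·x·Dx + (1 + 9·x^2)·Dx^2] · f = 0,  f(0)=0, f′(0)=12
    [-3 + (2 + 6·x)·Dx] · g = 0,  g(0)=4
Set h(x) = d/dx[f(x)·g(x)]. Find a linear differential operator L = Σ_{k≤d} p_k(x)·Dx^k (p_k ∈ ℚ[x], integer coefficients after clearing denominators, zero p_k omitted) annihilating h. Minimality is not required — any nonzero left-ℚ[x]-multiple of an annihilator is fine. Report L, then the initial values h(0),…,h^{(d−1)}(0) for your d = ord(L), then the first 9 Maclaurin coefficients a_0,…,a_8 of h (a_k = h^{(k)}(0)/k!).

f: a_k = 0, 12, 0, -36, 0, 972/5, 0, -8748/7, 0, …
g: a_k = 4, 6, -9/2, 27/4, -405/32, 1701/64, -15309/256, 72171/512, -2814669/8192, …
Sym-product of L_f,L_g gives L₀ (≤ ord 2).
h₀' ⇒ L via d/dx closure of L₀.
L = (15 + 360·x + 54·x^2 - 1944·x^3 - 729·x^4) + (28 + 252·x + 648·x^2 - 1512·x^3 - 6804·x^4 - 2916·x^5)·Dx + (4 + 8·x - 36·x^2 - 144·x^3 - 756·x^4 - 1944·x^5 - 972·x^6)·Dx^2  (order 2).
h: a_k = 48, 144, -594, -540, 31509/8, 298161/40, -13743837/320, -24422229/560, 4668748551/14336, …
ICs: h(0) = 48, h′(0) = 144.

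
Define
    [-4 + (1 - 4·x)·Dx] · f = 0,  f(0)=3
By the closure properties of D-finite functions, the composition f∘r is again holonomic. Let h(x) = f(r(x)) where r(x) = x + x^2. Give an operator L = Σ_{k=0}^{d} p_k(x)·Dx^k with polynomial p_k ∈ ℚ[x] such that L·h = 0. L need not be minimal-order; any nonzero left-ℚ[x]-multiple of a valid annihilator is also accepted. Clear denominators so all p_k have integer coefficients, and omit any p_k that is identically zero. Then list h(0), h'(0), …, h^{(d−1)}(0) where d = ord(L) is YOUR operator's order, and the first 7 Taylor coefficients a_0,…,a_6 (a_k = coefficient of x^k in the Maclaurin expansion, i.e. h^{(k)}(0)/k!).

L = (4 + 8·x) + (-1 + 4·x + 4·x^2)·Dx  (order 1).
h: a_k = 3, 12, 60, 288, 1392, 6720, 32448, …
ICs: h(0) = 3.

f: a_k = 3, 12, 48, 192, 768, 3072, 12288, …
Change of var in L_f (x↦r) gives L₀.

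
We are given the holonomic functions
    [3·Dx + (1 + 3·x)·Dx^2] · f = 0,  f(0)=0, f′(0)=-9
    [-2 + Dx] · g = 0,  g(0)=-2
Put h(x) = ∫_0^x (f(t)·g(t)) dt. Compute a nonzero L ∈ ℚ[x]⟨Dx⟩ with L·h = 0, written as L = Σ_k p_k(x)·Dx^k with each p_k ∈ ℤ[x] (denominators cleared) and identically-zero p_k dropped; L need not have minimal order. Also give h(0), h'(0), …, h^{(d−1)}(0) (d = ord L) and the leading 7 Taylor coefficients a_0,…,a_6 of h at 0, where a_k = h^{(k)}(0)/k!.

L = (-2 + 12·x)·Dx + (-1 - 12·x)·Dx^2 + (1 + 3·x)·Dx^3  (order 3).
h: a_k = 0, 0, 9, 3, 9, -87/10, 221/10, …
ICs: h(0) = 0, h′(0) = 0, h′′(0) = 18.

f: a_k = 0, -9, 27/2, -27, 243/4, -729/5, 729/2, …
g: a_k = -2, -4, -4, -8/3, -4/3, -8/15, -8/45, …
Sym-product of L_f,L_g gives L₀ (≤ ord 2).
h=∫₀ˣh₀: take L = L₀·Dx.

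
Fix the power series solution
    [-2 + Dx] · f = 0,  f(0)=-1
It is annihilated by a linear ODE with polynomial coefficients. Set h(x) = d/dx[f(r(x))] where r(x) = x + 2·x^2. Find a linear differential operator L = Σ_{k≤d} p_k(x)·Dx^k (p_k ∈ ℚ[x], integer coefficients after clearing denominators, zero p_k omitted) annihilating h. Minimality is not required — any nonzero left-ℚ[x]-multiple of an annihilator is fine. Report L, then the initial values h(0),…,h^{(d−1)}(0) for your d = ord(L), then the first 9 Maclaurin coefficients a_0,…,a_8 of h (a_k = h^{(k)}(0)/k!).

L = (6 + 16·x + 32·x^2) + (-1 - 4·x)·Dx  (order 1).
h: a_k = -2, -12, -28, -200/3, -108, -2648/15, -10424/45, -31664/105, -21428/63, …
ICs: h(0) = -2.

f: a_k = -1, -2, -2, -4/3, -2/3, -4/15, -4/45, -8/315, -2/315, …
Substitute x→r, Dx→(1/r')Dx; clear ⇒ L₀.
h₀' ⇒ L via d/dx closure of L₀.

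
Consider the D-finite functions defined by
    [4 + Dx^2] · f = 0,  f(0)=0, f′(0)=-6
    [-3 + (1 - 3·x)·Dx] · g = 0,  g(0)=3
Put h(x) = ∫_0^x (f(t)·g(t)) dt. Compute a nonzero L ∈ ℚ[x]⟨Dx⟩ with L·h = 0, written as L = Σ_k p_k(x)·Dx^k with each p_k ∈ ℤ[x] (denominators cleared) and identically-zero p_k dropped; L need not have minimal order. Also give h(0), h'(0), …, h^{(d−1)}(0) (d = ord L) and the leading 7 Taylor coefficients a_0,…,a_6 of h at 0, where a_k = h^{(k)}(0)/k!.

L = (-4 + 12·x)·Dx + 6·Dx^2 + (-1 + 3·x)·Dx^3  (order 3).
h: a_k = 0, 0, -9, -18, -75/2, -90, -1127/5, …
ICs: h(0) = 0, h′(0) = 0, h′′(0) = -18.

f: a_k = 0, -6, 0, 4, 0, -4/5, 0, …
g: a_k = 3, 9, 27, 81, 243, 729, 2187, …
f·g: L₀ = L_f ⊗_s L_g, ord ≤ 2·1.
∫: right-multiply L₀ by Dx.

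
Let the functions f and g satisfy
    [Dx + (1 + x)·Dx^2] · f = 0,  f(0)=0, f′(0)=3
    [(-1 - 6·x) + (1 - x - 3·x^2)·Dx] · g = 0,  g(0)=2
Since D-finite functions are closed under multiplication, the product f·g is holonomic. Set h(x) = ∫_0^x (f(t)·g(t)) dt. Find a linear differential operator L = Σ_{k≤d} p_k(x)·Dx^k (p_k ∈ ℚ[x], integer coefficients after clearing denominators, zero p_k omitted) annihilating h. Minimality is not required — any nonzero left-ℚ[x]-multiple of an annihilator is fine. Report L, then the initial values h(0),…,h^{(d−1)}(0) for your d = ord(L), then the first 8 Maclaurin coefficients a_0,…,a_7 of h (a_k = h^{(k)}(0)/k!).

f: a_k = 0, 3, -3/2, 1, -3/4, 3/5, -1/2, 3/7, …
g: a_k = 2, 2, 8, 14, 38, 80, 194, 434, …
h₀=f·g: eliminate ⇒ L₀, order ≤ 2·1.
h=∫₀ˣh₀: take L = L₀·Dx.
L = (7 + 12·x)·Dx + (1 + 15·x + 15·x^2)·Dx^2 + (-1 + 4·x^2 + 3·x^3)·Dx^3  (order 3).
h: a_k = 0, 0, 3, 1, 23/4, 61/10, 1007/60, 956/35, …
ICs: h(0) = 0, h′(0) = 0, h′′(0) = 6.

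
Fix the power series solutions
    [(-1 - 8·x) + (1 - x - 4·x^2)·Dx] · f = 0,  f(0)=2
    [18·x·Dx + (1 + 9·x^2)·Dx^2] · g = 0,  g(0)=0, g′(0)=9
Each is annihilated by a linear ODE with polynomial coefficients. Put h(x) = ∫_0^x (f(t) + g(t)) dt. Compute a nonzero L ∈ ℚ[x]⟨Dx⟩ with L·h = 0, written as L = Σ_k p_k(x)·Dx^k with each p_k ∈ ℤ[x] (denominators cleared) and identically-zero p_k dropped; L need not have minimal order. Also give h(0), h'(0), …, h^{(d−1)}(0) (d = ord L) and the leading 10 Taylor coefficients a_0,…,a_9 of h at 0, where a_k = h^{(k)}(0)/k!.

f: a_k = 2, 2, 10, 18, 58, 130, 362, 882, 2330, 5858, …
g: a_k = 0, 9, 0, -27, 0, 729/5, 0, -6561/7, 0, 6561, …
Sum ⇒ L₀ = lclm(L_f,L_g) in ℚ(x)⟨Dx⟩.
h=∫₀ˣh₀: take L = L₀·Dx.
L = (-90 + 360·x + 6462·x^2 + 14688·x^3 + 63936·x^4 + 31104·x^6)·Dx^2 + (36 + 294·x + 324·x^2 + 3198·x^3 + 13680·x^4 + 46080·x^5 + 3888·x^6 + 31104·x^7)·Dx^3 + (-5 - 16·x - 160·x^2 + 96·x^3 - 555·x^4 + 2304·x^5 + 4896·x^6 + 1296·x^7 + 5184·x^8)·Dx^4  (order 4).
h: a_k = 0, 2, 11/2, 10/3, -9/4, 58/5, 1379/30, 362/7, -387/56, 2330/9, …
ICs: h(0) = 0, h′(0) = 2, h′′(0) = 11, h′′′(0) = 20.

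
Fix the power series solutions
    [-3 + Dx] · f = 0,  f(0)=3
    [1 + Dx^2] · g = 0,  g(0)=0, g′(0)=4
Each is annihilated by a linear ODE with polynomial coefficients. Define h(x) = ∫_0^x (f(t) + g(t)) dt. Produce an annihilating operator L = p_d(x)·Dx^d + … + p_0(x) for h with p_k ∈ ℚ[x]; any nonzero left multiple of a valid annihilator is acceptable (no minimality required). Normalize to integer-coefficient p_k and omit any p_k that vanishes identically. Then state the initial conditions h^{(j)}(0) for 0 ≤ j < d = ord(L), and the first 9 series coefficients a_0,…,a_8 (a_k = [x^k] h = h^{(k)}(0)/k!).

L = -3·Dx + Dx^2 - 3·Dx^3 + Dx^4  (order 4).
h: a_k = 0, 3, 13/2, 9/2, 77/24, 81/40, 733/720, 243/560, 6557/40320, …
ICs: h(0) = 0, h′(0) = 3, h′′(0) = 13, h′′′(0) = 27.

f: a_k = 3, 9, 27/2, 27/2, 81/8, 243/40, 243/80, 729/560, 2187/4480, …
g: a_k = 0, 4, 0, -2/3, 0, 1/30, 0, -1/1260, 0, …
f+g: L₀ = lclm(L_f,L_g), ord ≤ 1+2.
∫: right-multiply L₀ by Dx.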